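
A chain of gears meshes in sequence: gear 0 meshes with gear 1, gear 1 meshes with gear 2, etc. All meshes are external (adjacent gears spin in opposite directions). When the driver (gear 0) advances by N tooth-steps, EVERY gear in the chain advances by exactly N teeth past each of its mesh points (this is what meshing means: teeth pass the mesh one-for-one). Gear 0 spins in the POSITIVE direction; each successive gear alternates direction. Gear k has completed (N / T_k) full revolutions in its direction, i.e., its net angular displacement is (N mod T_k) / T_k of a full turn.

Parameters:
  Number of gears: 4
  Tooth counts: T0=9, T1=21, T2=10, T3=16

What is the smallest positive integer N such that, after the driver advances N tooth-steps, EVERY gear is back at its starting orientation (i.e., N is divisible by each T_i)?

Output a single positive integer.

Gear k returns to start when N is a multiple of T_k.
All gears at start simultaneously when N is a common multiple of [9, 21, 10, 16]; the smallest such N is lcm(9, 21, 10, 16).
Start: lcm = T0 = 9
Fold in T1=21: gcd(9, 21) = 3; lcm(9, 21) = 9 * 21 / 3 = 189 / 3 = 63
Fold in T2=10: gcd(63, 10) = 1; lcm(63, 10) = 63 * 10 / 1 = 630 / 1 = 630
Fold in T3=16: gcd(630, 16) = 2; lcm(630, 16) = 630 * 16 / 2 = 10080 / 2 = 5040
Full cycle length = 5040

Answer: 5040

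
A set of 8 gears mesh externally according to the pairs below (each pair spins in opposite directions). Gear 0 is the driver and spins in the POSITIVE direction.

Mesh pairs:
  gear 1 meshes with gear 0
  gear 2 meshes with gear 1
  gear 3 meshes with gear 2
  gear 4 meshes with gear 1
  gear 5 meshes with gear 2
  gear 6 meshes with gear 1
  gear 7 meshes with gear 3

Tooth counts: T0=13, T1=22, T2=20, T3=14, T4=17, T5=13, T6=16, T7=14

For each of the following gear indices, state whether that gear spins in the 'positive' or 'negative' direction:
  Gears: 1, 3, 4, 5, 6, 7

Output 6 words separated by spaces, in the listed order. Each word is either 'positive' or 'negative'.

Answer: negative negative positive negative positive positive

Derivation:
Gear 0 (driver): positive (depth 0)
  gear 1: meshes with gear 0 -> depth 1 -> negative (opposite of gear 0)
  gear 2: meshes with gear 1 -> depth 2 -> positive (opposite of gear 1)
  gear 3: meshes with gear 2 -> depth 3 -> negative (opposite of gear 2)
  gear 4: meshes with gear 1 -> depth 2 -> positive (opposite of gear 1)
  gear 5: meshes with gear 2 -> depth 3 -> negative (opposite of gear 2)
  gear 6: meshes with gear 1 -> depth 2 -> positive (opposite of gear 1)
  gear 7: meshes with gear 3 -> depth 4 -> positive (opposite of gear 3)
Queried indices 1, 3, 4, 5, 6, 7 -> negative, negative, positive, negative, positive, positive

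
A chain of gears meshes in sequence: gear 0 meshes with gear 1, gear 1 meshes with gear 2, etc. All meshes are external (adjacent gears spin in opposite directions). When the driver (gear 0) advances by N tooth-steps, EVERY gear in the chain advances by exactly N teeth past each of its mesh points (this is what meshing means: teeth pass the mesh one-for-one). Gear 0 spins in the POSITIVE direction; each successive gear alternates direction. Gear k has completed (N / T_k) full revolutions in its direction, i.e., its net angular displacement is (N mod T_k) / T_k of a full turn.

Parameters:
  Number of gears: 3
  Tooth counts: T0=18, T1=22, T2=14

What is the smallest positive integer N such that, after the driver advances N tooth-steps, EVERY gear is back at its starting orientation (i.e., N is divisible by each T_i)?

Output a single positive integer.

Gear k returns to start when N is a multiple of T_k.
All gears at start simultaneously when N is a common multiple of [18, 22, 14]; the smallest such N is lcm(18, 22, 14).
Start: lcm = T0 = 18
Fold in T1=22: gcd(18, 22) = 2; lcm(18, 22) = 18 * 22 / 2 = 396 / 2 = 198
Fold in T2=14: gcd(198, 14) = 2; lcm(198, 14) = 198 * 14 / 2 = 2772 / 2 = 1386
Full cycle length = 1386

Answer: 1386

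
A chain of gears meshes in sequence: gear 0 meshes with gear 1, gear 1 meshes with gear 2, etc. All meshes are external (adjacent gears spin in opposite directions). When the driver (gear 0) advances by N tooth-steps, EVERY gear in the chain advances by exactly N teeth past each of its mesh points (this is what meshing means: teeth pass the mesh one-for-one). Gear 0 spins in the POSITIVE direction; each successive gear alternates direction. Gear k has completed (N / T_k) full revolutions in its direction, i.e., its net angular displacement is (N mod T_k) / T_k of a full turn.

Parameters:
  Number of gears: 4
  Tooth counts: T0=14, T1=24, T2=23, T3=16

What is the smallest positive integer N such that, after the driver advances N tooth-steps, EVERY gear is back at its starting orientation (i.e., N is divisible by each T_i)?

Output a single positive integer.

Gear k returns to start when N is a multiple of T_k.
All gears at start simultaneously when N is a common multiple of [14, 24, 23, 16]; the smallest such N is lcm(14, 24, 23, 16).
Start: lcm = T0 = 14
Fold in T1=24: gcd(14, 24) = 2; lcm(14, 24) = 14 * 24 / 2 = 336 / 2 = 168
Fold in T2=23: gcd(168, 23) = 1; lcm(168, 23) = 168 * 23 / 1 = 3864 / 1 = 3864
Fold in T3=16: gcd(3864, 16) = 8; lcm(3864, 16) = 3864 * 16 / 8 = 61824 / 8 = 7728
Full cycle length = 7728

Answer: 7728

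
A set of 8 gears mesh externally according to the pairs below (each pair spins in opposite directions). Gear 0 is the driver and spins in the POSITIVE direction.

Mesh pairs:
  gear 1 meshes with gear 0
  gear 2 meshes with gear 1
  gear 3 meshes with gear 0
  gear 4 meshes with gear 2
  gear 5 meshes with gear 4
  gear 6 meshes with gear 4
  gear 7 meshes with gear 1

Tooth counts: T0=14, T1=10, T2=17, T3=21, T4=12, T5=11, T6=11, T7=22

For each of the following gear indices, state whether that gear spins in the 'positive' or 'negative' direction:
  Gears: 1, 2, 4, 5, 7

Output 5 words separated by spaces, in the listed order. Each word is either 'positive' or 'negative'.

Answer: negative positive negative positive positive

Derivation:
Gear 0 (driver): positive (depth 0)
  gear 1: meshes with gear 0 -> depth 1 -> negative (opposite of gear 0)
  gear 2: meshes with gear 1 -> depth 2 -> positive (opposite of gear 1)
  gear 3: meshes with gear 0 -> depth 1 -> negative (opposite of gear 0)
  gear 4: meshes with gear 2 -> depth 3 -> negative (opposite of gear 2)
  gear 5: meshes with gear 4 -> depth 4 -> positive (opposite of gear 4)
  gear 6: meshes with gear 4 -> depth 4 -> positive (opposite of gear 4)
  gear 7: meshes with gear 1 -> depth 2 -> positive (opposite of gear 1)
Queried indices 1, 2, 4, 5, 7 -> negative, positive, negative, positive, positive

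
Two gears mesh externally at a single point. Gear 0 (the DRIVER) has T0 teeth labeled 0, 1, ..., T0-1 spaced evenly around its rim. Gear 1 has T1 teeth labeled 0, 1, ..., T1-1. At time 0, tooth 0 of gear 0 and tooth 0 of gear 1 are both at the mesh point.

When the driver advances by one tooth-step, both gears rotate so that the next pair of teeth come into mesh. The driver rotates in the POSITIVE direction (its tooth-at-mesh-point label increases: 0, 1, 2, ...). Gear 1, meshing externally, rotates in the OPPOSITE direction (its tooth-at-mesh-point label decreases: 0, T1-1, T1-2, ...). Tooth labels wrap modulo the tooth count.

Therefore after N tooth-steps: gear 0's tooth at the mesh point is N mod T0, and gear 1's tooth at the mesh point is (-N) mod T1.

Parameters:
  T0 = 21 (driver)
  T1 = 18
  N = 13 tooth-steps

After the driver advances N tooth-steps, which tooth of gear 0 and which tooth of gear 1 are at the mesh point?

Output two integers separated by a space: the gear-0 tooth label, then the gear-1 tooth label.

Gear 0 (driver, T0=21): tooth at mesh = N mod T0
  13 = 0 * 21 + 13, so 13 mod 21 = 13
  gear 0 tooth = 13
Gear 1 (driven, T1=18): tooth at mesh = (-N) mod T1
  13 = 0 * 18 + 13, so 13 mod 18 = 13
  (-13) mod 18 = (-13) mod 18 = 18 - 13 = 5
Mesh after 13 steps: gear-0 tooth 13 meets gear-1 tooth 5

Answer: 13 5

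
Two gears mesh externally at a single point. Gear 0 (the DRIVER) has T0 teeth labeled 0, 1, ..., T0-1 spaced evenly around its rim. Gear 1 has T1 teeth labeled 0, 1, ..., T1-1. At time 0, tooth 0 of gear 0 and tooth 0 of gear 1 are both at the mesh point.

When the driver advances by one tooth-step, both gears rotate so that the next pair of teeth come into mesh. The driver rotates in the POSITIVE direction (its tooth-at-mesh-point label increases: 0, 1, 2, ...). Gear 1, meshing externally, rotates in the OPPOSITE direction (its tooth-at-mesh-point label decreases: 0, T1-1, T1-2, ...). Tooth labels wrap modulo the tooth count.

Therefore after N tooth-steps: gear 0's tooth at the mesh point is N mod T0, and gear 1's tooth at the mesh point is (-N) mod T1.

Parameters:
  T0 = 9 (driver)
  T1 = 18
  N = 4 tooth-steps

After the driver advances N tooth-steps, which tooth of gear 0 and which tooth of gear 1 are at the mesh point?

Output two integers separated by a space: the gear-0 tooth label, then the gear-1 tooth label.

Answer: 4 14

Derivation:
Gear 0 (driver, T0=9): tooth at mesh = N mod T0
  4 = 0 * 9 + 4, so 4 mod 9 = 4
  gear 0 tooth = 4
Gear 1 (driven, T1=18): tooth at mesh = (-N) mod T1
  4 = 0 * 18 + 4, so 4 mod 18 = 4
  (-4) mod 18 = (-4) mod 18 = 18 - 4 = 14
Mesh after 4 steps: gear-0 tooth 4 meets gear-1 tooth 14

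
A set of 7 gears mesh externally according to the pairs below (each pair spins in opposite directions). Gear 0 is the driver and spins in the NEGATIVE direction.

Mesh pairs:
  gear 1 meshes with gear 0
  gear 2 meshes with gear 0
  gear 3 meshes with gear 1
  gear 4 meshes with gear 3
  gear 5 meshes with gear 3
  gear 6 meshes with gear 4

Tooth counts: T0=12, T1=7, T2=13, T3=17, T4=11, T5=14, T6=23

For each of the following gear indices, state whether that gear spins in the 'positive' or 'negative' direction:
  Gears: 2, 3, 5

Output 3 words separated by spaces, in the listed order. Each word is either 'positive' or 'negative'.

Answer: positive negative positive

Derivation:
Gear 0 (driver): negative (depth 0)
  gear 1: meshes with gear 0 -> depth 1 -> positive (opposite of gear 0)
  gear 2: meshes with gear 0 -> depth 1 -> positive (opposite of gear 0)
  gear 3: meshes with gear 1 -> depth 2 -> negative (opposite of gear 1)
  gear 4: meshes with gear 3 -> depth 3 -> positive (opposite of gear 3)
  gear 5: meshes with gear 3 -> depth 3 -> positive (opposite of gear 3)
  gear 6: meshes with gear 4 -> depth 4 -> negative (opposite of gear 4)
Queried indices 2, 3, 5 -> positive, negative, positive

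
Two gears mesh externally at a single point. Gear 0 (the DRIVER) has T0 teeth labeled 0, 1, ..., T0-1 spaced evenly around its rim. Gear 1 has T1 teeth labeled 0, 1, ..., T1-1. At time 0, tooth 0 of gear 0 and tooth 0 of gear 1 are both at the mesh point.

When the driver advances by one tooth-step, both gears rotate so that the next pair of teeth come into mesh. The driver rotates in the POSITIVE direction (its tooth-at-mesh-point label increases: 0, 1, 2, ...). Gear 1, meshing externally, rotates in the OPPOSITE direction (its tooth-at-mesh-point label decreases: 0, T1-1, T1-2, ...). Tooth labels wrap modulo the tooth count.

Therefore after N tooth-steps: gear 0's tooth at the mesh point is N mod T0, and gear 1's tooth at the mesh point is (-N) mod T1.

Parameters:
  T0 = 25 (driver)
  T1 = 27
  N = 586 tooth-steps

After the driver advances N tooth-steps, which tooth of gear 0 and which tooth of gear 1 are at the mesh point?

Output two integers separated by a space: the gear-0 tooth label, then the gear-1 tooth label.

Gear 0 (driver, T0=25): tooth at mesh = N mod T0
  586 = 23 * 25 + 11, so 586 mod 25 = 11
  gear 0 tooth = 11
Gear 1 (driven, T1=27): tooth at mesh = (-N) mod T1
  586 = 21 * 27 + 19, so 586 mod 27 = 19
  (-586) mod 27 = (-19) mod 27 = 27 - 19 = 8
Mesh after 586 steps: gear-0 tooth 11 meets gear-1 tooth 8

Answer: 11 8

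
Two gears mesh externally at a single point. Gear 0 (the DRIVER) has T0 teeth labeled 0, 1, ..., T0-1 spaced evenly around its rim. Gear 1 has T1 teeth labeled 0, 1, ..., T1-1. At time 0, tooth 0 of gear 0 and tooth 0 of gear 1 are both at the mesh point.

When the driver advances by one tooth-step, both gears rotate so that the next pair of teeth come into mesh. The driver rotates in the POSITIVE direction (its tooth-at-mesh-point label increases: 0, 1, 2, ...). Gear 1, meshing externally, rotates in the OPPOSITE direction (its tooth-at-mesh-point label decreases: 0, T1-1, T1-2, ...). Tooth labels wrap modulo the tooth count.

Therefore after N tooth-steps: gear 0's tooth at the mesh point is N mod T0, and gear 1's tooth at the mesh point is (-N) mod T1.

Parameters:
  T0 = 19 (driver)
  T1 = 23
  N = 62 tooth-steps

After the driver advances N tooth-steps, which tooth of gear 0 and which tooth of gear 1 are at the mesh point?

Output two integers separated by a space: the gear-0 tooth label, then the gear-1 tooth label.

Answer: 5 7

Derivation:
Gear 0 (driver, T0=19): tooth at mesh = N mod T0
  62 = 3 * 19 + 5, so 62 mod 19 = 5
  gear 0 tooth = 5
Gear 1 (driven, T1=23): tooth at mesh = (-N) mod T1
  62 = 2 * 23 + 16, so 62 mod 23 = 16
  (-62) mod 23 = (-16) mod 23 = 23 - 16 = 7
Mesh after 62 steps: gear-0 tooth 5 meets gear-1 tooth 7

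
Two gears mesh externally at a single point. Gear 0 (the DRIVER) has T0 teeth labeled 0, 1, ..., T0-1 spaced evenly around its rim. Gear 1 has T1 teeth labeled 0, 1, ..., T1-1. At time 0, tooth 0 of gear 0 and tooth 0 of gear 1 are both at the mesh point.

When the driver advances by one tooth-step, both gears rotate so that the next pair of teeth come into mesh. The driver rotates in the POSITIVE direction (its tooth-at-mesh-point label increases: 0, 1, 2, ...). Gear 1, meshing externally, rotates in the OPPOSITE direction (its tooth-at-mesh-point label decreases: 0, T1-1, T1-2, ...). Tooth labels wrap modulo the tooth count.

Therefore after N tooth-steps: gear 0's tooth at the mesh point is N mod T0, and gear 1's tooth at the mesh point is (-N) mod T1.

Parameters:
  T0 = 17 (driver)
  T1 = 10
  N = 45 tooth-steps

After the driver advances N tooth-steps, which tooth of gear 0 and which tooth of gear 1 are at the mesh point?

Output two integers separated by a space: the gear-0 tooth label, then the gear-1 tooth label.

Answer: 11 5

Derivation:
Gear 0 (driver, T0=17): tooth at mesh = N mod T0
  45 = 2 * 17 + 11, so 45 mod 17 = 11
  gear 0 tooth = 11
Gear 1 (driven, T1=10): tooth at mesh = (-N) mod T1
  45 = 4 * 10 + 5, so 45 mod 10 = 5
  (-45) mod 10 = (-5) mod 10 = 10 - 5 = 5
Mesh after 45 steps: gear-0 tooth 11 meets gear-1 tooth 5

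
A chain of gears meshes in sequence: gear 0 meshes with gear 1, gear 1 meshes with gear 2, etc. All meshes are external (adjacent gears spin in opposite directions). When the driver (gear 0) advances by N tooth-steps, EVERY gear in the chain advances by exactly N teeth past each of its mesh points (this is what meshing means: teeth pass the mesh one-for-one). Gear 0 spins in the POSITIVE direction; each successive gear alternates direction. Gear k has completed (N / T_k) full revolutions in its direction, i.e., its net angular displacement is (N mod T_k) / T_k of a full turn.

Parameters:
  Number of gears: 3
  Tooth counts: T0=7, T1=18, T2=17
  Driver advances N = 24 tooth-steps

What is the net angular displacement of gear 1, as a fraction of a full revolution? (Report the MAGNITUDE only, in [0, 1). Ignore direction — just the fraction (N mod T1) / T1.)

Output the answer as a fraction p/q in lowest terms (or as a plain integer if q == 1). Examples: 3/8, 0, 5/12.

Answer: 1/3

Derivation:
Chain of 3 gears, tooth counts: [7, 18, 17]
  gear 0: T0=7, direction=positive, advance = 24 mod 7 = 3 teeth = 3/7 turn
  gear 1: T1=18, direction=negative, advance = 24 mod 18 = 6 teeth = 6/18 turn
  gear 2: T2=17, direction=positive, advance = 24 mod 17 = 7 teeth = 7/17 turn
Gear 1: 24 mod 18 = 6
Fraction = 6 / 18 = 1/3 (gcd(6,18)=6) = 1/3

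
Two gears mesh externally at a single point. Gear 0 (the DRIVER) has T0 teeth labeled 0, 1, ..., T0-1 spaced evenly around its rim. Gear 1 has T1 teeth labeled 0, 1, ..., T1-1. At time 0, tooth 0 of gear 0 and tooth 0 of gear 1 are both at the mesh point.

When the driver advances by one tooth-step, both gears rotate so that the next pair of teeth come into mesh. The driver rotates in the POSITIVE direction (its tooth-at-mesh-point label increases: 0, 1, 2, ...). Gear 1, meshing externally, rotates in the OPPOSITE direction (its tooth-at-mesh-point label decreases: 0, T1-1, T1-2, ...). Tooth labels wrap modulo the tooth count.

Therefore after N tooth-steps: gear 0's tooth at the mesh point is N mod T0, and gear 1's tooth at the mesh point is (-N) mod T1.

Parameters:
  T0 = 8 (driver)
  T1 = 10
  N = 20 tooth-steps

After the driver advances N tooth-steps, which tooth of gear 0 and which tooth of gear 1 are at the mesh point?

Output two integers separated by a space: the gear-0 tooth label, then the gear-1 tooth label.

Answer: 4 0

Derivation:
Gear 0 (driver, T0=8): tooth at mesh = N mod T0
  20 = 2 * 8 + 4, so 20 mod 8 = 4
  gear 0 tooth = 4
Gear 1 (driven, T1=10): tooth at mesh = (-N) mod T1
  20 = 2 * 10 + 0, so 20 mod 10 = 0
  (-20) mod 10 = 0
Mesh after 20 steps: gear-0 tooth 4 meets gear-1 tooth 0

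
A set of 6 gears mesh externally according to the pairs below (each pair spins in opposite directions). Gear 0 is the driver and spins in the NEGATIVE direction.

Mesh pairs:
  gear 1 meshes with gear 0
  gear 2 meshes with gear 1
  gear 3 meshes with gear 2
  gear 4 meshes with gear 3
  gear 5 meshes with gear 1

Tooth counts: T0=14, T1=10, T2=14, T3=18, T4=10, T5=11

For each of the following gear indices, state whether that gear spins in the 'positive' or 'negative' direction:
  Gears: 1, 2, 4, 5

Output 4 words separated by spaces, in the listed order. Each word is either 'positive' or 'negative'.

Answer: positive negative negative negative

Derivation:
Gear 0 (driver): negative (depth 0)
  gear 1: meshes with gear 0 -> depth 1 -> positive (opposite of gear 0)
  gear 2: meshes with gear 1 -> depth 2 -> negative (opposite of gear 1)
  gear 3: meshes with gear 2 -> depth 3 -> positive (opposite of gear 2)
  gear 4: meshes with gear 3 -> depth 4 -> negative (opposite of gear 3)
  gear 5: meshes with gear 1 -> depth 2 -> negative (opposite of gear 1)
Queried indices 1, 2, 4, 5 -> positive, negative, negative, negative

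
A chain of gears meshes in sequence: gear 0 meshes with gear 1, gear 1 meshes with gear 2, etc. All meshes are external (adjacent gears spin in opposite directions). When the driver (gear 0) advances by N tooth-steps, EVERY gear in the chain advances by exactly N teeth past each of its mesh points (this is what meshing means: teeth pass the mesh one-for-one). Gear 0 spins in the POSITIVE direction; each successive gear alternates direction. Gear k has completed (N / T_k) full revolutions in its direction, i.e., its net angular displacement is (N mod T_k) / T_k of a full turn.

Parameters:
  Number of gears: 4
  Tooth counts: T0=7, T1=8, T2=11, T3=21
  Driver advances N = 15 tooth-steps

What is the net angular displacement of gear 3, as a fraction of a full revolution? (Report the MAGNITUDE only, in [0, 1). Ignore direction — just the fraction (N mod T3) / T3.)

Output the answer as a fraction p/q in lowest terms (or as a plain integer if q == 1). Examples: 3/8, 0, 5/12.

Answer: 5/7

Derivation:
Chain of 4 gears, tooth counts: [7, 8, 11, 21]
  gear 0: T0=7, direction=positive, advance = 15 mod 7 = 1 teeth = 1/7 turn
  gear 1: T1=8, direction=negative, advance = 15 mod 8 = 7 teeth = 7/8 turn
  gear 2: T2=11, direction=positive, advance = 15 mod 11 = 4 teeth = 4/11 turn
  gear 3: T3=21, direction=negative, advance = 15 mod 21 = 15 teeth = 15/21 turn
Gear 3: 15 mod 21 = 15
Fraction = 15 / 21 = 5/7 (gcd(15,21)=3) = 5/7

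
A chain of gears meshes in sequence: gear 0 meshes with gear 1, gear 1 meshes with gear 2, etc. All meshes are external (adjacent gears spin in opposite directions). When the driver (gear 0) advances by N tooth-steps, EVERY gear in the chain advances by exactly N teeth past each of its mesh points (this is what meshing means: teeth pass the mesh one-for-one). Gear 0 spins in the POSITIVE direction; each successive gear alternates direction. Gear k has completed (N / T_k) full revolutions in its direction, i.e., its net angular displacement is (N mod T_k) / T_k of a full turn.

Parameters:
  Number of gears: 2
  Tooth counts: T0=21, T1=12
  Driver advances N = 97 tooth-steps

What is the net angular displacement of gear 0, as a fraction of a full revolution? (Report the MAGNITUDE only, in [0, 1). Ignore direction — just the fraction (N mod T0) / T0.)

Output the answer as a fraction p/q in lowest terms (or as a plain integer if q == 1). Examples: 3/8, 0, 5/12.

Answer: 13/21

Derivation:
Chain of 2 gears, tooth counts: [21, 12]
  gear 0: T0=21, direction=positive, advance = 97 mod 21 = 13 teeth = 13/21 turn
  gear 1: T1=12, direction=negative, advance = 97 mod 12 = 1 teeth = 1/12 turn
Gear 0: 97 mod 21 = 13
Fraction = 13 / 21 = 13/21 (gcd(13,21)=1) = 13/21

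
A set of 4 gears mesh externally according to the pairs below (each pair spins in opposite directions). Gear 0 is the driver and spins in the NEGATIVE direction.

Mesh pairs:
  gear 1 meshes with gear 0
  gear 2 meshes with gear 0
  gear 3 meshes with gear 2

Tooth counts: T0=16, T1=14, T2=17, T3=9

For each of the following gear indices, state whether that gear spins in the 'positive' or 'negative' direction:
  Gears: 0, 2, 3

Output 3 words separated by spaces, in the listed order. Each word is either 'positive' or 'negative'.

Gear 0 (driver): negative (depth 0)
  gear 1: meshes with gear 0 -> depth 1 -> positive (opposite of gear 0)
  gear 2: meshes with gear 0 -> depth 1 -> positive (opposite of gear 0)
  gear 3: meshes with gear 2 -> depth 2 -> negative (opposite of gear 2)
Queried indices 0, 2, 3 -> negative, positive, negative

Answer: negative positive negative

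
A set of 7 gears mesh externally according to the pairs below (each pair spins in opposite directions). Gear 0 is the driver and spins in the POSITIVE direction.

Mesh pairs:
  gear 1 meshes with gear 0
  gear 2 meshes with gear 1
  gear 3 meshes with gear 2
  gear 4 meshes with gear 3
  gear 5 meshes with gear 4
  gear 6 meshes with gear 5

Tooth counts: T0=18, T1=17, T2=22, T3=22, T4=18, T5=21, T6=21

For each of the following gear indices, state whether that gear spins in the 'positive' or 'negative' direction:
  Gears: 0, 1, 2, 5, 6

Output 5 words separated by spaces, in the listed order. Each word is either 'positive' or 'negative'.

Answer: positive negative positive negative positive

Derivation:
Gear 0 (driver): positive (depth 0)
  gear 1: meshes with gear 0 -> depth 1 -> negative (opposite of gear 0)
  gear 2: meshes with gear 1 -> depth 2 -> positive (opposite of gear 1)
  gear 3: meshes with gear 2 -> depth 3 -> negative (opposite of gear 2)
  gear 4: meshes with gear 3 -> depth 4 -> positive (opposite of gear 3)
  gear 5: meshes with gear 4 -> depth 5 -> negative (opposite of gear 4)
  gear 6: meshes with gear 5 -> depth 6 -> positive (opposite of gear 5)
Queried indices 0, 1, 2, 5, 6 -> positive, negative, positive, negative, positive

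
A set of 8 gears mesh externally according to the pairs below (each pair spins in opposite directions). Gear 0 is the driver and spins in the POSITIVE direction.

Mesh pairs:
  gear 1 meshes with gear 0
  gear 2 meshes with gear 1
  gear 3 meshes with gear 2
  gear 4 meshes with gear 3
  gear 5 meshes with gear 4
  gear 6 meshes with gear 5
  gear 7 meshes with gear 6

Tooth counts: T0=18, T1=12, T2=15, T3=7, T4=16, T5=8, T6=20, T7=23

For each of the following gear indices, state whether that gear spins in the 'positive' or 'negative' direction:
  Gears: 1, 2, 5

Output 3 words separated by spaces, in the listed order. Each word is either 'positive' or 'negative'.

Answer: negative positive negative

Derivation:
Gear 0 (driver): positive (depth 0)
  gear 1: meshes with gear 0 -> depth 1 -> negative (opposite of gear 0)
  gear 2: meshes with gear 1 -> depth 2 -> positive (opposite of gear 1)
  gear 3: meshes with gear 2 -> depth 3 -> negative (opposite of gear 2)
  gear 4: meshes with gear 3 -> depth 4 -> positive (opposite of gear 3)
  gear 5: meshes with gear 4 -> depth 5 -> negative (opposite of gear 4)
  gear 6: meshes with gear 5 -> depth 6 -> positive (opposite of gear 5)
  gear 7: meshes with gear 6 -> depth 7 -> negative (opposite of gear 6)
Queried indices 1, 2, 5 -> negative, positive, negative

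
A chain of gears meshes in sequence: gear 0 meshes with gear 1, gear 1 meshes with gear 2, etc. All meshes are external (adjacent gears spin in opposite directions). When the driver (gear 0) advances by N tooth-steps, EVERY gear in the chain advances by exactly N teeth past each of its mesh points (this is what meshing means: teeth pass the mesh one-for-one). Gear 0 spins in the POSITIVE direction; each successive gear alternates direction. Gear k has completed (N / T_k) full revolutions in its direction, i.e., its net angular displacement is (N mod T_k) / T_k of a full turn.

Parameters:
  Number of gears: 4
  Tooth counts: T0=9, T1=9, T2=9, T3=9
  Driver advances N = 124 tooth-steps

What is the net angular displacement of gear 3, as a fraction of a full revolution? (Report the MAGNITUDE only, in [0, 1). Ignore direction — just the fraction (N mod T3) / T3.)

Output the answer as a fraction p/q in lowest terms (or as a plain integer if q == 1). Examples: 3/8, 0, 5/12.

Answer: 7/9

Derivation:
Chain of 4 gears, tooth counts: [9, 9, 9, 9]
  gear 0: T0=9, direction=positive, advance = 124 mod 9 = 7 teeth = 7/9 turn
  gear 1: T1=9, direction=negative, advance = 124 mod 9 = 7 teeth = 7/9 turn
  gear 2: T2=9, direction=positive, advance = 124 mod 9 = 7 teeth = 7/9 turn
  gear 3: T3=9, direction=negative, advance = 124 mod 9 = 7 teeth = 7/9 turn
Gear 3: 124 mod 9 = 7
Fraction = 7 / 9 = 7/9 (gcd(7,9)=1) = 7/9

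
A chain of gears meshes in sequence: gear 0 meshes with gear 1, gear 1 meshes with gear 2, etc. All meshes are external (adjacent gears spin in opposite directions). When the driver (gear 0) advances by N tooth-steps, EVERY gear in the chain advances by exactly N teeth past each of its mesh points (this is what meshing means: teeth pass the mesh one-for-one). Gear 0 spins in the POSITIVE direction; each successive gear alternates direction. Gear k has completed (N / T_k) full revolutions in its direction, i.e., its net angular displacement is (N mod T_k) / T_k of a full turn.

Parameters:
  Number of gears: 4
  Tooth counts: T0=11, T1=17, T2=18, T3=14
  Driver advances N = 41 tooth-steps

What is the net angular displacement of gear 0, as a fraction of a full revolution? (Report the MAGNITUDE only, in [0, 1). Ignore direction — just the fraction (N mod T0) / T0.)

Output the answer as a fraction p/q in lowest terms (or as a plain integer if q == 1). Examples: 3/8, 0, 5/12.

Answer: 8/11

Derivation:
Chain of 4 gears, tooth counts: [11, 17, 18, 14]
  gear 0: T0=11, direction=positive, advance = 41 mod 11 = 8 teeth = 8/11 turn
  gear 1: T1=17, direction=negative, advance = 41 mod 17 = 7 teeth = 7/17 turn
  gear 2: T2=18, direction=positive, advance = 41 mod 18 = 5 teeth = 5/18 turn
  gear 3: T3=14, direction=negative, advance = 41 mod 14 = 13 teeth = 13/14 turn
Gear 0: 41 mod 11 = 8
Fraction = 8 / 11 = 8/11 (gcd(8,11)=1) = 8/11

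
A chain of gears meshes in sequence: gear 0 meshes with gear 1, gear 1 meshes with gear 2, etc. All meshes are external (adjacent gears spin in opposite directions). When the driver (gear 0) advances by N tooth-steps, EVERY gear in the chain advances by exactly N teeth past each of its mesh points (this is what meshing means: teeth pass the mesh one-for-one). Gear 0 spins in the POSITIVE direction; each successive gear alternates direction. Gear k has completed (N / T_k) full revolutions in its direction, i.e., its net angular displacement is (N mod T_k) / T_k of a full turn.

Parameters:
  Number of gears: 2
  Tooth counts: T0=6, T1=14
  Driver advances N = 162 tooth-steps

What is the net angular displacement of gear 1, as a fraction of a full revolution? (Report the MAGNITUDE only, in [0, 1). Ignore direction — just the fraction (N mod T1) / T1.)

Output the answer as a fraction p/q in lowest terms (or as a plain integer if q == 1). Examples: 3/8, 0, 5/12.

Answer: 4/7

Derivation:
Chain of 2 gears, tooth counts: [6, 14]
  gear 0: T0=6, direction=positive, advance = 162 mod 6 = 0 teeth = 0/6 turn
  gear 1: T1=14, direction=negative, advance = 162 mod 14 = 8 teeth = 8/14 turn
Gear 1: 162 mod 14 = 8
Fraction = 8 / 14 = 4/7 (gcd(8,14)=2) = 4/7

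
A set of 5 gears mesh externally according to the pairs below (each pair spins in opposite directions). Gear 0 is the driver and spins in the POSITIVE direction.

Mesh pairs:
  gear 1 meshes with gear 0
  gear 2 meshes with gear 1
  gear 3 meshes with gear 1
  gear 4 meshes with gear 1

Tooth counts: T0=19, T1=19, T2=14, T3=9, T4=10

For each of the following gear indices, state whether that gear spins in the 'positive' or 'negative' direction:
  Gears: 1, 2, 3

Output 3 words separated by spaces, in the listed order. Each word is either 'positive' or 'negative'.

Answer: negative positive positive

Derivation:
Gear 0 (driver): positive (depth 0)
  gear 1: meshes with gear 0 -> depth 1 -> negative (opposite of gear 0)
  gear 2: meshes with gear 1 -> depth 2 -> positive (opposite of gear 1)
  gear 3: meshes with gear 1 -> depth 2 -> positive (opposite of gear 1)
  gear 4: meshes with gear 1 -> depth 2 -> positive (opposite of gear 1)
Queried indices 1, 2, 3 -> negative, positive, positive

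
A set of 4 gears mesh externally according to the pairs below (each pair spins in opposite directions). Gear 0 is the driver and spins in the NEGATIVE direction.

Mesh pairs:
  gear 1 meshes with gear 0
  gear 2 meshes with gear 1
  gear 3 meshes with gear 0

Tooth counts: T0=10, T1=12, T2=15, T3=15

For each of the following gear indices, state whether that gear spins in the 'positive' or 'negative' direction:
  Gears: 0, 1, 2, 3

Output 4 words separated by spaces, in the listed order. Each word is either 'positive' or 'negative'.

Answer: negative positive negative positive

Derivation:
Gear 0 (driver): negative (depth 0)
  gear 1: meshes with gear 0 -> depth 1 -> positive (opposite of gear 0)
  gear 2: meshes with gear 1 -> depth 2 -> negative (opposite of gear 1)
  gear 3: meshes with gear 0 -> depth 1 -> positive (opposite of gear 0)
Queried indices 0, 1, 2, 3 -> negative, positive, negative, positive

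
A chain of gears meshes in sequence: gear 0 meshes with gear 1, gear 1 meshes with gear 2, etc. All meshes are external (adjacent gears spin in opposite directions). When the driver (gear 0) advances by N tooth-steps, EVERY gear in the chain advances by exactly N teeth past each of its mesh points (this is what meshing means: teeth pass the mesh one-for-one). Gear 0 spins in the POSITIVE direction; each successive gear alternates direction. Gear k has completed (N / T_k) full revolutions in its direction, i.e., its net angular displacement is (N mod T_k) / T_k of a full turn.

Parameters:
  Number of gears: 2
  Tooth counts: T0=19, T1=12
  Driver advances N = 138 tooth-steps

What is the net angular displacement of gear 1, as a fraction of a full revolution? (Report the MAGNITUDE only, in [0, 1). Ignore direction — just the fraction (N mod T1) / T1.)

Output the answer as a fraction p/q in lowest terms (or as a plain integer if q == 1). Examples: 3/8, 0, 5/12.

Answer: 1/2

Derivation:
Chain of 2 gears, tooth counts: [19, 12]
  gear 0: T0=19, direction=positive, advance = 138 mod 19 = 5 teeth = 5/19 turn
  gear 1: T1=12, direction=negative, advance = 138 mod 12 = 6 teeth = 6/12 turn
Gear 1: 138 mod 12 = 6
Fraction = 6 / 12 = 1/2 (gcd(6,12)=6) = 1/2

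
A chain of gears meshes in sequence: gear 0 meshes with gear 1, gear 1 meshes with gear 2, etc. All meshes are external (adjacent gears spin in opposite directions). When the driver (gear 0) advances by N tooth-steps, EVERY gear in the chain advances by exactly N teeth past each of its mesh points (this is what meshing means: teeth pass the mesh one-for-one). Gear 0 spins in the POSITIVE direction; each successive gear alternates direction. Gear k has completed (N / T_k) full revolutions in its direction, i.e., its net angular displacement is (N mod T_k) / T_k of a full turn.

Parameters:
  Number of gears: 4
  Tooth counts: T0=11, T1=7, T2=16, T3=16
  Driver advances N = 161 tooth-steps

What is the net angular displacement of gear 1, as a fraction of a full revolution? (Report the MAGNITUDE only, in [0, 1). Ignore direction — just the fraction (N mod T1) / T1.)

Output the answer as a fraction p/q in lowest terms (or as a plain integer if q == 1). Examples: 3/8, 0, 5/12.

Answer: 0

Derivation:
Chain of 4 gears, tooth counts: [11, 7, 16, 16]
  gear 0: T0=11, direction=positive, advance = 161 mod 11 = 7 teeth = 7/11 turn
  gear 1: T1=7, direction=negative, advance = 161 mod 7 = 0 teeth = 0/7 turn
  gear 2: T2=16, direction=positive, advance = 161 mod 16 = 1 teeth = 1/16 turn
  gear 3: T3=16, direction=negative, advance = 161 mod 16 = 1 teeth = 1/16 turn
Gear 1: 161 mod 7 = 0
Fraction = 0 / 7 = 0/1 (gcd(0,7)=7) = 0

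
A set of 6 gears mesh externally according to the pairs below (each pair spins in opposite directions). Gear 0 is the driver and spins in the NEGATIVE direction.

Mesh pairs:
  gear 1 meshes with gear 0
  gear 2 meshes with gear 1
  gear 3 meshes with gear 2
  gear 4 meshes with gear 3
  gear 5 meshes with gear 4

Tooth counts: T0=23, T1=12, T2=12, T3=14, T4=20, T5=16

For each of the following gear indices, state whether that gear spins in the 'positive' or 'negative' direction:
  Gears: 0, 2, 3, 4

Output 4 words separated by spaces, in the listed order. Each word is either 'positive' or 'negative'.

Gear 0 (driver): negative (depth 0)
  gear 1: meshes with gear 0 -> depth 1 -> positive (opposite of gear 0)
  gear 2: meshes with gear 1 -> depth 2 -> negative (opposite of gear 1)
  gear 3: meshes with gear 2 -> depth 3 -> positive (opposite of gear 2)
  gear 4: meshes with gear 3 -> depth 4 -> negative (opposite of gear 3)
  gear 5: meshes with gear 4 -> depth 5 -> positive (opposite of gear 4)
Queried indices 0, 2, 3, 4 -> negative, negative, positive, negative

Answer: negative negative positive negative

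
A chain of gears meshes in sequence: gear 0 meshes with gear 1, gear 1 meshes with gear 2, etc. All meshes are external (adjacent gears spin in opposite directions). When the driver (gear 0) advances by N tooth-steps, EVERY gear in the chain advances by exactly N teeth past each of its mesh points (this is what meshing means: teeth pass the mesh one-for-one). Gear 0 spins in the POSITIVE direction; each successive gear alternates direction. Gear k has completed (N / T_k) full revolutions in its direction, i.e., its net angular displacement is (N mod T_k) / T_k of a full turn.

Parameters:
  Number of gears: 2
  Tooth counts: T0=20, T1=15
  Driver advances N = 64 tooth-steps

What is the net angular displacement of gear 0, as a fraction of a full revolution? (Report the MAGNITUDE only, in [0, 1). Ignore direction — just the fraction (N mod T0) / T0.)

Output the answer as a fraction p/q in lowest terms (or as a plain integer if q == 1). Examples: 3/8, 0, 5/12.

Answer: 1/5

Derivation:
Chain of 2 gears, tooth counts: [20, 15]
  gear 0: T0=20, direction=positive, advance = 64 mod 20 = 4 teeth = 4/20 turn
  gear 1: T1=15, direction=negative, advance = 64 mod 15 = 4 teeth = 4/15 turn
Gear 0: 64 mod 20 = 4
Fraction = 4 / 20 = 1/5 (gcd(4,20)=4) = 1/5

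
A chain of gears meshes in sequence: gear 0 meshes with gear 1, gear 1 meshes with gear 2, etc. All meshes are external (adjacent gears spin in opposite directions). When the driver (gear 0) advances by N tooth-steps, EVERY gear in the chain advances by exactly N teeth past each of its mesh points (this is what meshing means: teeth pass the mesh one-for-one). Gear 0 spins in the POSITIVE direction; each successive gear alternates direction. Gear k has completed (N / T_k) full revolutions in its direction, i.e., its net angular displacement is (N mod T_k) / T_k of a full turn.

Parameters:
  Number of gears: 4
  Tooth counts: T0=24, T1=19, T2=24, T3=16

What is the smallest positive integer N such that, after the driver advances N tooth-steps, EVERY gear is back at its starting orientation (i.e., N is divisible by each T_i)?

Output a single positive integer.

Gear k returns to start when N is a multiple of T_k.
All gears at start simultaneously when N is a common multiple of [24, 19, 24, 16]; the smallest such N is lcm(24, 19, 24, 16).
Start: lcm = T0 = 24
Fold in T1=19: gcd(24, 19) = 1; lcm(24, 19) = 24 * 19 / 1 = 456 / 1 = 456
Fold in T2=24: gcd(456, 24) = 24; lcm(456, 24) = 456 * 24 / 24 = 10944 / 24 = 456
Fold in T3=16: gcd(456, 16) = 8; lcm(456, 16) = 456 * 16 / 8 = 7296 / 8 = 912
Full cycle length = 912

Answer: 912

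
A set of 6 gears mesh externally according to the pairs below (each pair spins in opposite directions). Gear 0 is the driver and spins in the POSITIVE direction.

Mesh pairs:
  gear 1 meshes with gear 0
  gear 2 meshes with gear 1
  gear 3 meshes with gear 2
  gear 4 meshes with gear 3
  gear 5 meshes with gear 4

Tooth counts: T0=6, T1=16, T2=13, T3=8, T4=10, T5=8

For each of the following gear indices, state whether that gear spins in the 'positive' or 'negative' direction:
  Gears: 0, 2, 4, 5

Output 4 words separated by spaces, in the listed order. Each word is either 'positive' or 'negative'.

Answer: positive positive positive negative

Derivation:
Gear 0 (driver): positive (depth 0)
  gear 1: meshes with gear 0 -> depth 1 -> negative (opposite of gear 0)
  gear 2: meshes with gear 1 -> depth 2 -> positive (opposite of gear 1)
  gear 3: meshes with gear 2 -> depth 3 -> negative (opposite of gear 2)
  gear 4: meshes with gear 3 -> depth 4 -> positive (opposite of gear 3)
  gear 5: meshes with gear 4 -> depth 5 -> negative (opposite of gear 4)
Queried indices 0, 2, 4, 5 -> positive, positive, positive, negative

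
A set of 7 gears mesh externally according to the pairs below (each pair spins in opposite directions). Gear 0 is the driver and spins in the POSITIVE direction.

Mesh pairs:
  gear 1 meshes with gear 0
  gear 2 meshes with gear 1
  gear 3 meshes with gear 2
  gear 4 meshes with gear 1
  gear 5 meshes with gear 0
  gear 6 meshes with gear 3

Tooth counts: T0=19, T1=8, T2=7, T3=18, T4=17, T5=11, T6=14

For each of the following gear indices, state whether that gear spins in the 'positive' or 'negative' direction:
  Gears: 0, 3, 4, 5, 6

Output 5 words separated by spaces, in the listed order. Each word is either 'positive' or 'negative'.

Gear 0 (driver): positive (depth 0)
  gear 1: meshes with gear 0 -> depth 1 -> negative (opposite of gear 0)
  gear 2: meshes with gear 1 -> depth 2 -> positive (opposite of gear 1)
  gear 3: meshes with gear 2 -> depth 3 -> negative (opposite of gear 2)
  gear 4: meshes with gear 1 -> depth 2 -> positive (opposite of gear 1)
  gear 5: meshes with gear 0 -> depth 1 -> negative (opposite of gear 0)
  gear 6: meshes with gear 3 -> depth 4 -> positive (opposite of gear 3)
Queried indices 0, 3, 4, 5, 6 -> positive, negative, positive, negative, positive

Answer: positive negative positive negative positive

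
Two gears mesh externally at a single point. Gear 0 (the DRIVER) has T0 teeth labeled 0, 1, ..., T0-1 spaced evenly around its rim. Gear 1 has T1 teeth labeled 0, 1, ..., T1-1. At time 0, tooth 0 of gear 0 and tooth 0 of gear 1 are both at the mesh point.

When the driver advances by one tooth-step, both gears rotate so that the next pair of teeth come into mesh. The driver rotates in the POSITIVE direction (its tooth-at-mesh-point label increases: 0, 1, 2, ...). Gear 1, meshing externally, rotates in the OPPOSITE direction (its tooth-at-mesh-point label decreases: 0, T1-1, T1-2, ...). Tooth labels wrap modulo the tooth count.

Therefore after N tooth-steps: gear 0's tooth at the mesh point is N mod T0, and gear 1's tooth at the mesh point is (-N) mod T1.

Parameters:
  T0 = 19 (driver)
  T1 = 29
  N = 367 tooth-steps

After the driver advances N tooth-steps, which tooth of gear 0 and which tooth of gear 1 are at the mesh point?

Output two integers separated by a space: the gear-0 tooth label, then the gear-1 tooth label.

Answer: 6 10

Derivation:
Gear 0 (driver, T0=19): tooth at mesh = N mod T0
  367 = 19 * 19 + 6, so 367 mod 19 = 6
  gear 0 tooth = 6
Gear 1 (driven, T1=29): tooth at mesh = (-N) mod T1
  367 = 12 * 29 + 19, so 367 mod 29 = 19
  (-367) mod 29 = (-19) mod 29 = 29 - 19 = 10
Mesh after 367 steps: gear-0 tooth 6 meets gear-1 tooth 10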